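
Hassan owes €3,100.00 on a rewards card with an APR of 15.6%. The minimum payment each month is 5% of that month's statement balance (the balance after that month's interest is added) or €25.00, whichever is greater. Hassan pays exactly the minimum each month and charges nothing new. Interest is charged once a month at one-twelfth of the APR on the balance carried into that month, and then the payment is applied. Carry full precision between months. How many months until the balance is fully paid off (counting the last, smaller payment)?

71 months

Monthly rate r = 15.6%/12 = 1.3% = 0.013.
While 5% of the post-interest balance exceeds €25.00, each month B ← (B·(1+r))·(1 − 0.05), i.e. B shrinks by the factor (1+r)·0.95 = 0.96235.
This holds for months 1–48. Entering month 49 the balance is €491.30; 5% of the post-interest balance is now below €25.00, so the flat €25.00 minimum applies from here.
From month 49 a fixed €25.00 at rate r clears €491.30 in 23 more payments. Total: 48 + 23 = 71 months.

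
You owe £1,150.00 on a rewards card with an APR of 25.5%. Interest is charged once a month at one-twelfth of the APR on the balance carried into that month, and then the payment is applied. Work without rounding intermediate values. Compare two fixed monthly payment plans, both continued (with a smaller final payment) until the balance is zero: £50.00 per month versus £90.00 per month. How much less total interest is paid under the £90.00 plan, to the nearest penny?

Monthly rate r = 25.5%/12 = 2.125% = 0.02125.
At £50.00/mo: n = ⌈−ln(1 − rB₀/P)/ln(1+r)⌉ = 32 payments (last £45.34); total interest = total paid − £1,150.00 = £445.34.
At £90.00/mo: 16 payments (last £6.03); total interest £206.03.
Interest saved = £445.34 − £206.03 = £239.31.

£239.31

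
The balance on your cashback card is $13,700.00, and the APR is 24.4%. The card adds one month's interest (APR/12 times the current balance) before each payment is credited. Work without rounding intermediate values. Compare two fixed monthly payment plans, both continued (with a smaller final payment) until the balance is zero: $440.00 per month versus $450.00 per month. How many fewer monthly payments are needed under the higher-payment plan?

Monthly rate r = 24.4%/12 = 2.03333% = 0.0203333.
At $440.00/mo: n = ⌈−ln(1 − rB₀/P)/ln(1+r)⌉ = 50 payments (last $357.92); total interest = total paid − $13,700.00 = $8,217.92.
At $450.00/mo: 48 payments (last $424.39); total interest $7,874.39.
Payments saved = 50 − 48 = 2.

2 fewer payments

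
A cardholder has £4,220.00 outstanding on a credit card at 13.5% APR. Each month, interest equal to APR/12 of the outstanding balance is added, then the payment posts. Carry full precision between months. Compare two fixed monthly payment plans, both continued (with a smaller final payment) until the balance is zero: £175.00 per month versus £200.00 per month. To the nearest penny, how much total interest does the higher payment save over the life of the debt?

£105.94

Monthly rate r = 13.5%/12 = 1.125% = 0.01125.
At £175.00/mo: n = ⌈−ln(1 − rB₀/P)/ln(1+r)⌉ = 29 payments (last £50.76); total interest = total paid − £4,220.00 = £730.76.
At £200.00/mo: 25 payments (last £44.82); total interest £624.82.
Interest saved = £730.76 − £624.82 = £105.94.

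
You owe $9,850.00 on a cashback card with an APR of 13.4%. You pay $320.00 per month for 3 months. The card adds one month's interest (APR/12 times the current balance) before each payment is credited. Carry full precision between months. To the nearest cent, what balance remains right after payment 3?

$9,212.91

Monthly rate r = 13.4%/12 = 1.11667% = 0.0111667.
Each month: B ← B·(1+r) − $320.00.
Month 1: interest $109.99; balance after payment $9,639.99.
Month 2: interest $107.65; balance after payment $9,427.64.
Month 3: interest $105.28; balance after payment $9,212.91.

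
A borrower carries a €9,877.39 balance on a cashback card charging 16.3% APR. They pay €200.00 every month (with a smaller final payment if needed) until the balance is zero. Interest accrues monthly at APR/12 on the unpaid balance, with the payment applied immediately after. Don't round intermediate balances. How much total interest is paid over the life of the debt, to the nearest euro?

€6,595

Monthly rate r = 16.3%/12 = 1.35833% = 0.0135833.
Payoff takes n = ⌈−ln(1 − rB₀/P)/ln(1+r)⌉ = ⌈82.361⌉ = 83 payments; the last is €72.55.
Total paid = 82·€200.00 + €72.55 = €16,472.55.
Total interest = total paid − principal = €16,472.55 − €9,877.39 = €6,595.16.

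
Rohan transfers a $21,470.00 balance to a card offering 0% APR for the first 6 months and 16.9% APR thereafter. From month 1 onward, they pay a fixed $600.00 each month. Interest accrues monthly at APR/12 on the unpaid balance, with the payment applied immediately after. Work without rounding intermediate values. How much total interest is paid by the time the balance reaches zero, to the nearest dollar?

Promo months 1–6 at r₀ = 0%/12 = 0; months 7+ at r₁ = 16.9%/12 = 0.0140833.
After month 6 (no interest yet): B = $21,470.00 − 6·$600.00 = $17,870.00.
Then at r₁ with $600.00/mo: n₂ = −ln(1 − r₁·B/P)/ln(1+r₁) ≈ 38.88 → 39 more payments.
Total paid = 44·$600.00 + $530.02 = $26,930.02; interest = $26,930.02 − $21,470.00 = $5,460.02.

$5,460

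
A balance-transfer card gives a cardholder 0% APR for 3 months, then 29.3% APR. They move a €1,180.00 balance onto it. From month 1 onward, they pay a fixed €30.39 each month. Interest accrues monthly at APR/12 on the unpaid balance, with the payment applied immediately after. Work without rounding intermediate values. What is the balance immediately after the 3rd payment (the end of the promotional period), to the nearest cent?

Promo months 1–3 at r₀ = 0%/12 = 0; months 4+ at r₁ = 29.3%/12 = 0.0244167.
After month 3 (no interest yet): B = €1,180.00 − 3·€30.39 = €1,088.83.

€1,088.83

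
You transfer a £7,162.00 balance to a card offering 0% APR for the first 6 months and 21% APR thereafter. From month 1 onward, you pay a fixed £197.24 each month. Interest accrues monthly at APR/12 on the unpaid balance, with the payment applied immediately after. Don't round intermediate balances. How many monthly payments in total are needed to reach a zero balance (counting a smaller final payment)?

Promo months 1–6 at r₀ = 0%/12 = 0; months 7+ at r₁ = 21%/12 = 0.0175.
After month 6 (no interest yet): B = £7,162.00 − 6·£197.24 = £5,978.56.
Then at r₁ with £197.24/mo: n₂ = −ln(1 − r₁·B/P)/ln(1+r₁) ≈ 43.58 → 44 more payments.

50 payments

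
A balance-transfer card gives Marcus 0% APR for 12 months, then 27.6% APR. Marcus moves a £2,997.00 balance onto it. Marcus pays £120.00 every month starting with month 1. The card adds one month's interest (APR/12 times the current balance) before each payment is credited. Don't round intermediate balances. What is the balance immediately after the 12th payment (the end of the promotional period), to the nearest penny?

Promo months 1–12 at r₀ = 0%/12 = 0; months 13+ at r₁ = 27.6%/12 = 0.023.
After month 12 (no interest yet): B = £2,997.00 − 12·£120.00 = £1,557.00.

£1,557.00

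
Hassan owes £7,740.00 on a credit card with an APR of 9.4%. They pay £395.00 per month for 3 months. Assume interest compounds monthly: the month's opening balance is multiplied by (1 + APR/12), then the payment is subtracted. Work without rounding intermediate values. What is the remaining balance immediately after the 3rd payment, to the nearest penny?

Monthly rate r = 9.4%/12 = 0.783333% = 0.00783333.
Each month: B ← B·(1+r) − £395.00.
Month 1: interest £60.63; balance after payment £7,405.63.
Month 2: interest £58.01; balance after payment £7,068.64.
Month 3: interest £55.37; balance after payment £6,729.01.

£6,729.01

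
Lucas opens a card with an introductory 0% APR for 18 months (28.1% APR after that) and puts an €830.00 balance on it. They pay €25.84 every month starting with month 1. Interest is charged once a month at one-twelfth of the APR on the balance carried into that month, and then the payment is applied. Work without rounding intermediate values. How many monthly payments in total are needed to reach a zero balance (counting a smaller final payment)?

36 months

Promo months 1–18 at r₀ = 0%/12 = 0; months 19+ at r₁ = 28.1%/12 = 0.0234167.
After month 18 (no interest yet): B = €830.00 − 18·€25.84 = €364.88.
Then at r₁ with €25.84/mo: n₂ = −ln(1 − r₁·B/P)/ln(1+r₁) ≈ 17.34 → 18 more payments.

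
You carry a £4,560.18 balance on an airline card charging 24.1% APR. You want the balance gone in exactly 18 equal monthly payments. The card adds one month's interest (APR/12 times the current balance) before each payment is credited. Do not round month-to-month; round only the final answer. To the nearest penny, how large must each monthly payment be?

£304.40

Monthly rate r = 24.1%/12 = 2.00833% = 0.0200833.
Level-payment amortization: P = B₀·r / (1 − (1+r)^(−n)) = 4560.18·0.0200833 / (1 − 1.02008^(−18)).
Denominator 1 − (1+r)^(−18) = 0.300869472.
P = 91.5836 / 0.300869472 ≈ 304.40.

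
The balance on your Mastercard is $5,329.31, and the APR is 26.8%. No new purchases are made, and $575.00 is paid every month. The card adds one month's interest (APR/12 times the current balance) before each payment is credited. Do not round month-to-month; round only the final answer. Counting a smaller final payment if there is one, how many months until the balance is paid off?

11 payments

Monthly rate r = 26.8%/12 = 2.23333% = 0.0223333.
Recurrence: B ← B·(1+r) − $575.00.
Month 1: interest $119.02; balance after payment $4,873.33.
Month 2: interest $108.84; balance after payment $4,407.17.
Closed form: n = −ln(1 − rB₀/P)/ln(1+r) = −ln(0.79301)/ln(1.02233) ≈ 10.500, so the balance reaches zero during payment 11.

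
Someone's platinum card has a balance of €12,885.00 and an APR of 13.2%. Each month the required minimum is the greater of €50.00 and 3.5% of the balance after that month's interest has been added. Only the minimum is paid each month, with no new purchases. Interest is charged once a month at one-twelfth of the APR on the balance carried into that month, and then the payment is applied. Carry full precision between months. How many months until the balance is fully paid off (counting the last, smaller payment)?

124 months

Monthly rate r = 13.2%/12 = 1.1% = 0.011.
While 3.5% of the post-interest balance exceeds €50.00, each month B ← (B·(1+r))·(1 − 0.035), i.e. B shrinks by the factor (1+r)·0.965 = 0.97561.
This holds for months 1–90. Entering month 91 the balance is €1,396.84; 3.5% of the post-interest balance is now below €50.00, so the flat €50.00 minimum applies from here.
From month 91 a fixed €50.00 at rate r clears €1,396.84 in 34 more payments. Total: 90 + 34 = 124 months.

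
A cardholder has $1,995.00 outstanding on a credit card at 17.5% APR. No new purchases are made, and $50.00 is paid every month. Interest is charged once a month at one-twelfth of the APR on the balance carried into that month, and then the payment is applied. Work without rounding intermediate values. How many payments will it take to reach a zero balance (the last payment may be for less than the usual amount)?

Monthly rate r = 17.5%/12 = 1.45833% = 0.0145833.
Recurrence: B ← B·(1+r) − $50.00.
Month 1: interest $29.09; balance after payment $1,974.09.
Month 2: interest $28.79; balance after payment $1,952.88.
Closed form: n = −ln(1 − rB₀/P)/ln(1+r) = −ln(0.41812)/ln(1.01458) ≈ 60.227, so the balance reaches zero during payment 61.

61 months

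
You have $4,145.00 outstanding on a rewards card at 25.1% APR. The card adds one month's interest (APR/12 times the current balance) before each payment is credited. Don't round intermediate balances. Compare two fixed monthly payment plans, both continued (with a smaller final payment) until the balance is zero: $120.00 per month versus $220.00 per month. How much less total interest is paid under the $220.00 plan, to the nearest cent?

Monthly rate r = 25.1%/12 = 2.09167% = 0.0209167.
At $120.00/mo: n = ⌈−ln(1 − rB₀/P)/ln(1+r)⌉ = 62 payments (last $111.19); total interest = total paid − $4,145.00 = $3,286.19.
At $220.00/mo: 25 payments (last $45.01); total interest $1,180.01.
Interest saved = $3,286.19 − $1,180.01 = $2,106.18.

$2,106.18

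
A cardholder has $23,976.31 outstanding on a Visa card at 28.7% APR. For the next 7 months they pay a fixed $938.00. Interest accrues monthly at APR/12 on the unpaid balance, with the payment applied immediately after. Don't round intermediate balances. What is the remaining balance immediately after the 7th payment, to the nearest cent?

$21,233.76

Monthly rate r = 28.7%/12 = 2.39167% = 0.0239167.
Each month: B ← B·(1+r) − $938.00.
Month 1: interest $573.43; balance after payment $23,611.74.
Month 2: interest $564.71; balance after payment $23,238.46.
Month 3: interest $555.79; balance after payment $22,856.24.
Month 4: interest $546.65; balance after payment $22,464.89.
Month 5: interest $537.29; balance after payment $22,064.17.
Month 6: interest $527.70; balance after payment $21,653.88.
Month 7: interest $517.89; balance after payment $21,233.76.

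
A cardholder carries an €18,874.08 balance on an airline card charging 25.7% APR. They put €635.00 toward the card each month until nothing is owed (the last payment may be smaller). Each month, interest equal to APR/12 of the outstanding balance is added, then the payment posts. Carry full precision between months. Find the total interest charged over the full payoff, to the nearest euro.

€11,458

Monthly rate r = 25.7%/12 = 2.14167% = 0.0214167.
Payoff takes n = ⌈−ln(1 − rB₀/P)/ln(1+r)⌉ = ⌈47.765⌉ = 48 payments; the last is €486.77.
Total paid = 47·€635.00 + €486.77 = €30,331.77.
Total interest = total paid − principal = €30,331.77 − €18,874.08 = €11,457.69.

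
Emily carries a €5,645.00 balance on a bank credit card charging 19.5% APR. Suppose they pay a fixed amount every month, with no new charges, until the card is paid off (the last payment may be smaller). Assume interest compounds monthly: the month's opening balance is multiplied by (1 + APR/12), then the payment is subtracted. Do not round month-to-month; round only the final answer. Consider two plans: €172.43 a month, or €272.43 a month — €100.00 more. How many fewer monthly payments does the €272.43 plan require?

22 fewer payments

Monthly rate r = 19.5%/12 = 1.625% = 0.01625.
At €172.43/mo: n = ⌈−ln(1 − rB₀/P)/ln(1+r)⌉ = 48 payments (last €17.86); total interest = total paid − €5,645.00 = €2,477.07.
At €272.43/mo: 26 payments (last €128.42); total interest €1,294.17.
Payments saved = 48 − 26 = 22.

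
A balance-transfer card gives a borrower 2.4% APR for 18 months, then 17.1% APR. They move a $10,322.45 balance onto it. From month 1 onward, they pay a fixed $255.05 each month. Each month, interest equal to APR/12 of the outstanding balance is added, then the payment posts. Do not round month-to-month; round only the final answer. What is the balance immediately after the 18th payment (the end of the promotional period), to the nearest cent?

Promo months 1–18 at r₀ = 2.4%/12 = 0.002; months 19+ at r₁ = 17.1%/12 = 0.01425.
After month 18: iterate B ← B·(1+r₀) − $255.05 for 18 months → $6,030.66.

$6,030.66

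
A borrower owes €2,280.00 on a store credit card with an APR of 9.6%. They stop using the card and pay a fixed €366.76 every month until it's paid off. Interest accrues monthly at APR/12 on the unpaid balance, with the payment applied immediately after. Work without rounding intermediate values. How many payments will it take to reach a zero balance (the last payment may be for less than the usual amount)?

Monthly rate r = 9.6%/12 = 0.8% = 0.008.
Recurrence: B ← B·(1+r) − €366.76.
Month 1: interest €18.24; balance after payment €1,931.48.
Month 2: interest €15.45; balance after payment €1,580.17.
Closed form: n = −ln(1 − rB₀/P)/ln(1+r) = −ln(0.95027)/ln(1.008) ≈ 6.402, so the balance reaches zero during payment 7.

7 months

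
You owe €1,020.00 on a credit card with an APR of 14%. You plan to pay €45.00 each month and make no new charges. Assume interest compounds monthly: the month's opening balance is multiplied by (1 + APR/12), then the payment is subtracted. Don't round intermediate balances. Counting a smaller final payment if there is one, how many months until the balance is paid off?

27 payments

Monthly rate r = 14%/12 = 1.16667% = 0.0116667.
Recurrence: B ← B·(1+r) − €45.00.
Month 1: interest €11.90; balance after payment €986.90.
Month 2: interest €11.51; balance after payment €953.41.
Closed form: n = −ln(1 − rB₀/P)/ln(1+r) = −ln(0.73556)/ln(1.01167) ≈ 26.479, so the balance reaches zero during payment 27.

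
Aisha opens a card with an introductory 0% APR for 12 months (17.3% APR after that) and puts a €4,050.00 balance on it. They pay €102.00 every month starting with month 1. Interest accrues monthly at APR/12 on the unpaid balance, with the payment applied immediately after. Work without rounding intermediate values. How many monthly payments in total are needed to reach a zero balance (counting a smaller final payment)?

48 payments

Promo months 1–12 at r₀ = 0%/12 = 0; months 13+ at r₁ = 17.3%/12 = 0.0144167.
After month 12 (no interest yet): B = €4,050.00 − 12·€102.00 = €2,826.00.
Then at r₁ with €102.00/mo: n₂ = −ln(1 − r₁·B/P)/ln(1+r₁) ≈ 35.62 → 36 more payments.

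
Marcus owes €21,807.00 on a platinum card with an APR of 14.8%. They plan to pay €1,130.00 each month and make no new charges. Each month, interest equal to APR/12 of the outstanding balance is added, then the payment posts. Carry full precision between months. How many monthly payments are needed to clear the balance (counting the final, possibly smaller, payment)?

23 months

Monthly rate r = 14.8%/12 = 1.23333% = 0.0123333.
Recurrence: B ← B·(1+r) − €1,130.00.
Month 1: interest €268.95; balance after payment €20,945.95.
Month 2: interest €258.33; balance after payment €20,074.29.
Closed form: n = −ln(1 − rB₀/P)/ln(1+r) = −ln(0.76199)/ln(1.01233) ≈ 22.175, so the balance reaches zero during payment 23.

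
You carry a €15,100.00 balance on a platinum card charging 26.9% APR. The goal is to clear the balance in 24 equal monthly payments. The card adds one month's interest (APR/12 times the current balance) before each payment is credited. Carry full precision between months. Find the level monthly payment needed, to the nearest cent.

Monthly rate r = 26.9%/12 = 2.24167% = 0.0224167.
Level-payment amortization: P = B₀·r / (1 − (1+r)^(−n)) = 15100.00·0.0224167 / (1 − 1.02242^(−24)).
Denominator 1 − (1+r)^(−24) = 0.412605454.
P = 338.492 / 0.412605454 ≈ 820.38.

€820.38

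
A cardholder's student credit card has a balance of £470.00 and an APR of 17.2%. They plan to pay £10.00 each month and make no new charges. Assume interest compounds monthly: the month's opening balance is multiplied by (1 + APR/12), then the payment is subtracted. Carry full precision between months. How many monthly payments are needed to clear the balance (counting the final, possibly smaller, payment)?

Monthly rate r = 17.2%/12 = 1.43333% = 0.0143333.
Recurrence: B ← B·(1+r) − £10.00.
Month 1: interest £6.74; balance after payment £466.74.
Month 2: interest £6.69; balance after payment £463.43.
Closed form: n = −ln(1 − rB₀/P)/ln(1+r) = −ln(0.32633)/ln(1.01433) ≈ 78.687, so the balance reaches zero during payment 79.

79 payments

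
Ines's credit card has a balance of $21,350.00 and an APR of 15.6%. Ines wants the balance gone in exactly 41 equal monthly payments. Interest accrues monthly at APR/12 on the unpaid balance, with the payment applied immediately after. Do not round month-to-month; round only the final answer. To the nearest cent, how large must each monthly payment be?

Monthly rate r = 15.6%/12 = 1.3% = 0.013.
Level-payment amortization: P = B₀·r / (1 − (1+r)^(−n)) = 21350.00·0.013 / (1 − 1.013^(−41)).
Denominator 1 − (1+r)^(−41) = 0.41113907.
P = 277.55 / 0.41113907 ≈ 675.08.

$675.08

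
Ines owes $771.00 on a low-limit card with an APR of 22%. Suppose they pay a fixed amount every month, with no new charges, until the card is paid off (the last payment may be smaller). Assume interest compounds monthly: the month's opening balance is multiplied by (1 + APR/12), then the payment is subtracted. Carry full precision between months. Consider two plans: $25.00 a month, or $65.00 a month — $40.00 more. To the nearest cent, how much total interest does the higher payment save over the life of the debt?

$269.29

Monthly rate r = 22%/12 = 1.83333% = 0.0183333.
At $25.00/mo: n = ⌈−ln(1 − rB₀/P)/ln(1+r)⌉ = 46 payments (last $21.77); total interest = total paid − $771.00 = $375.77.
At $65.00/mo: 14 payments (last $32.48); total interest $106.48.
Interest saved = $375.77 − $106.48 = $269.29.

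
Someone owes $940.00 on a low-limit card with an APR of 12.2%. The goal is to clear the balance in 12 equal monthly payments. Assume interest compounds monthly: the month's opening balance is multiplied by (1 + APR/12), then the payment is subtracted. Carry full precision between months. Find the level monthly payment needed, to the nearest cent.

$83.61

Monthly rate r = 12.2%/12 = 1.01667% = 0.0101667.
Level-payment amortization: P = B₀·r / (1 − (1+r)^(−n)) = 940.00·0.0101667 / (1 − 1.01017^(−12)).
Denominator 1 − (1+r)^(−12) = 0.114306216.
P = 9.55667 / 0.114306216 ≈ 83.61.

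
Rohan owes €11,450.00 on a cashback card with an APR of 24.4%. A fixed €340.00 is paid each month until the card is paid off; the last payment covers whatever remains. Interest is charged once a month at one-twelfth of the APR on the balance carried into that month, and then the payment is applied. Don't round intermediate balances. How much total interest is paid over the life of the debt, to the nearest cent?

€8,049.53

Monthly rate r = 24.4%/12 = 2.03333% = 0.0203333.
Payoff takes n = ⌈−ln(1 − rB₀/P)/ln(1+r)⌉ = ⌈57.349⌉ = 58 payments; the last is €119.53.
Total paid = 57·€340.00 + €119.53 = €19,499.53.
Total interest = total paid − principal = €19,499.53 − €11,450.00 = €8,049.53.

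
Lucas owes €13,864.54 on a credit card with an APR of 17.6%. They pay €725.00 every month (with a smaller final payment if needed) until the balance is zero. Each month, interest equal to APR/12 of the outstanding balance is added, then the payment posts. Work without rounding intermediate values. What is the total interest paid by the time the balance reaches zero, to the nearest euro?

€2,527

Monthly rate r = 17.6%/12 = 1.46667% = 0.0146667.
Payoff takes n = ⌈−ln(1 − rB₀/P)/ln(1+r)⌉ = ⌈22.607⌉ = 23 payments; the last is €441.68.
Total paid = 22·€725.00 + €441.68 = €16,391.68.
Total interest = total paid − principal = €16,391.68 − €13,864.54 = €2,527.14.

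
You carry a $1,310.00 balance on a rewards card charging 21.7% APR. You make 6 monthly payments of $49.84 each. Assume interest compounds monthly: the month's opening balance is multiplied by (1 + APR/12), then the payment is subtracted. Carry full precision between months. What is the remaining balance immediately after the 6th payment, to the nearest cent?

Monthly rate r = 21.7%/12 = 1.80833% = 0.0180833.
Each month: B ← B·(1+r) − $49.84.
Month 1: interest $23.69; balance after payment $1,283.85.
Month 2: interest $23.22; balance after payment $1,257.23.
Month 3: interest $22.73; balance after payment $1,230.12.
Month 4: interest $22.24; balance after payment $1,202.52.
Month 5: interest $21.75; balance after payment $1,174.43.
Month 6: interest $21.24; balance after payment $1,145.83.

$1,145.83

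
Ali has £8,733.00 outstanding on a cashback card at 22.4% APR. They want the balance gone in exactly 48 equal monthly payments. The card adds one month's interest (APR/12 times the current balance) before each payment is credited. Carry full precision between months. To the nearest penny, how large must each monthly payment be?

£277.04

Monthly rate r = 22.4%/12 = 1.86667% = 0.0186667.
Level-payment amortization: P = B₀·r / (1 − (1+r)^(−n)) = 8733.00·0.0186667 / (1 − 1.01867^(−48)).
Denominator 1 − (1+r)^(−48) = 0.588415102.
P = 163.016 / 0.588415102 ≈ 277.04.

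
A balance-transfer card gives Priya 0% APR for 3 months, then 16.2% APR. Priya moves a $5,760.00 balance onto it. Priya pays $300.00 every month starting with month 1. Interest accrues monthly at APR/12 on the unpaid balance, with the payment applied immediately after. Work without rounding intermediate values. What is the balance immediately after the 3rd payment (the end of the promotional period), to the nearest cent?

Promo months 1–3 at r₀ = 0%/12 = 0; months 4+ at r₁ = 16.2%/12 = 0.0135.
After month 3 (no interest yet): B = $5,760.00 − 3·$300.00 = $4,860.00.

$4,860.00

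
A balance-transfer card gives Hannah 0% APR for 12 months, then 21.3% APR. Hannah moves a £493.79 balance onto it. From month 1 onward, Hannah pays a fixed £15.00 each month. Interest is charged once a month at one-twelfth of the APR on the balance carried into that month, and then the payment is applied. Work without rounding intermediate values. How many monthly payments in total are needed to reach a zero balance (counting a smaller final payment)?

Promo months 1–12 at r₀ = 0%/12 = 0; months 13+ at r₁ = 21.3%/12 = 0.01775.
After month 12 (no interest yet): B = £493.79 − 12·£15.00 = £313.79.
Then at r₁ with £15.00/mo: n₂ = −ln(1 − r₁·B/P)/ln(1+r₁) ≈ 26.38 → 27 more payments.

39 payments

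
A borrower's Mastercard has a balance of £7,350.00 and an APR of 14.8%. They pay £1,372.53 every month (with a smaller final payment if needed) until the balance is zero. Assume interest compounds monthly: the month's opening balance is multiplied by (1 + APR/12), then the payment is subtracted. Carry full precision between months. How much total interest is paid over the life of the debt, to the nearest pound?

Monthly rate r = 14.8%/12 = 1.23333% = 0.0123333.
Payoff takes n = ⌈−ln(1 − rB₀/P)/ln(1+r)⌉ = ⌈5.574⌉ = 6 payments; the last is £790.17.
Total paid = 5·£1,372.53 + £790.17 = £7,652.82.
Total interest = total paid − principal = £7,652.82 − £7,350.00 = £302.82.

£303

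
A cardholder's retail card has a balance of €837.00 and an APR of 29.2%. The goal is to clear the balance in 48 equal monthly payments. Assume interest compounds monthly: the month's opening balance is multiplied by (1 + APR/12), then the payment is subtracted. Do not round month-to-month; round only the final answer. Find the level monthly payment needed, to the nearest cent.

€29.75

Monthly rate r = 29.2%/12 = 2.43333% = 0.0243333.
Level-payment amortization: P = B₀·r / (1 − (1+r)^(−n)) = 837.00·0.0243333 / (1 − 1.02433^(−48)).
Denominator 1 − (1+r)^(−48) = 0.68463221.
P = 20.367 / 0.68463221 ≈ 29.75.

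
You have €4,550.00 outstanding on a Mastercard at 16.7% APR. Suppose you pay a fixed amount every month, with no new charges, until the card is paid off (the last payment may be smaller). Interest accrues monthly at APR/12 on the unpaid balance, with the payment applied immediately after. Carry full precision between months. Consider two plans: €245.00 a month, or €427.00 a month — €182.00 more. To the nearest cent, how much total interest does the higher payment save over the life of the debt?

Monthly rate r = 16.7%/12 = 1.39167% = 0.0139167.
At €245.00/mo: n = ⌈−ln(1 − rB₀/P)/ln(1+r)⌉ = 22 payments (last €156.05); total interest = total paid − €4,550.00 = €751.05.
At €427.00/mo: 12 payments (last €262.82); total interest €409.82.
Interest saved = €751.05 − €409.82 = €341.23.

€341.23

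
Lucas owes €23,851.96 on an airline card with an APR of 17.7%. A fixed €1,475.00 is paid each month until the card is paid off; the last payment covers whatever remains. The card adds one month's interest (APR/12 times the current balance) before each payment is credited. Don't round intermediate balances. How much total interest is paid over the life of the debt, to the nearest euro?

Monthly rate r = 17.7%/12 = 1.475% = 0.01475.
Payoff takes n = ⌈−ln(1 − rB₀/P)/ln(1+r)⌉ = ⌈18.610⌉ = 19 payments; the last is €902.12.
Total paid = 18·€1,475.00 + €902.12 = €27,452.12.
Total interest = total paid − principal = €27,452.12 − €23,851.96 = €3,600.16.

€3,600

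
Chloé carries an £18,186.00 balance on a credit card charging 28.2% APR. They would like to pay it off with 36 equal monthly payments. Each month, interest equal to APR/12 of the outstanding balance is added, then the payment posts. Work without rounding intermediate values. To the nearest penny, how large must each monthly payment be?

Monthly rate r = 28.2%/12 = 2.35% = 0.0235.
Level-payment amortization: P = B₀·r / (1 − (1+r)^(−n)) = 18186.00·0.0235 / (1 − 1.0235^(−36)).
Denominator 1 − (1+r)^(−36) = 0.56665129.
P = 427.371 / 0.56665129 ≈ 754.20.

£754.20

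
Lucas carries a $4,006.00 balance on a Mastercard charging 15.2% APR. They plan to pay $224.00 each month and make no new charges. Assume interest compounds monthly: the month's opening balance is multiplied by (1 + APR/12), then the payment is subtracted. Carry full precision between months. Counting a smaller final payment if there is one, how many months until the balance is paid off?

Monthly rate r = 15.2%/12 = 1.26667% = 0.0126667.
Recurrence: B ← B·(1+r) − $224.00.
Month 1: interest $50.74; balance after payment $3,832.74.
Month 2: interest $48.55; balance after payment $3,657.29.
Closed form: n = −ln(1 − rB₀/P)/ln(1+r) = −ln(0.77347)/ln(1.01267) ≈ 20.407, so the balance reaches zero during payment 21.

21 payments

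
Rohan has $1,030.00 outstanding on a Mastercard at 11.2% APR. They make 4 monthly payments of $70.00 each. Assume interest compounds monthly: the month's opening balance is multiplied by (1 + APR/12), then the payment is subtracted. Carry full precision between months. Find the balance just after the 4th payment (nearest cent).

$785.05

Monthly rate r = 11.2%/12 = 0.933333% = 0.00933333.
Each month: B ← B·(1+r) − $70.00.
Month 1: interest $9.61; balance after payment $969.61.
Month 2: interest $9.05; balance after payment $908.66.
Month 3: interest $8.48; balance after payment $847.14.
Month 4: interest $7.91; balance after payment $785.05.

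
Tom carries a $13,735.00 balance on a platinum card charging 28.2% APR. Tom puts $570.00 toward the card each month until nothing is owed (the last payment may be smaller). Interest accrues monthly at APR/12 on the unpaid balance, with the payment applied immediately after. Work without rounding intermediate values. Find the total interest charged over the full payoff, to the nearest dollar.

Monthly rate r = 28.2%/12 = 2.35% = 0.0235.
Payoff takes n = ⌈−ln(1 − rB₀/P)/ln(1+r)⌉ = ⌈35.962⌉ = 36 payments; the last is $548.52.
Total paid = 35·$570.00 + $548.52 = $20,498.52.
Total interest = total paid − principal = $20,498.52 − $13,735.00 = $6,763.52.

$6,764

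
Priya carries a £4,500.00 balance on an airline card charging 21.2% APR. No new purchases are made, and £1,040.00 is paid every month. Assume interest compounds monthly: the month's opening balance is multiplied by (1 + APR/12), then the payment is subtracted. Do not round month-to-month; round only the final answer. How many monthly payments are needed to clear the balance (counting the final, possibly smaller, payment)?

5 months

Monthly rate r = 21.2%/12 = 1.76667% = 0.0176667.
Recurrence: B ← B·(1+r) − £1,040.00.
Month 1: interest £79.50; balance after payment £3,539.50.
Month 2: interest £62.53; balance after payment £2,562.03.
Month 3: interest £45.26; balance after payment £1,567.29.
Month 4: interest £27.69; balance after payment £554.98.
Month 5: interest £9.80; balance after payment £0.00.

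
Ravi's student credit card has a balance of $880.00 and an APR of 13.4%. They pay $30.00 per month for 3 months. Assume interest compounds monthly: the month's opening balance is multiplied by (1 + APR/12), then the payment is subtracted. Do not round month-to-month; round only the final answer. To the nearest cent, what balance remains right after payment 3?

$818.80

Monthly rate r = 13.4%/12 = 1.11667% = 0.0111667.
Each month: B ← B·(1+r) − $30.00.
Month 1: interest $9.83; balance after payment $859.83.
Month 2: interest $9.60; balance after payment $839.43.
Month 3: interest $9.37; balance after payment $818.80.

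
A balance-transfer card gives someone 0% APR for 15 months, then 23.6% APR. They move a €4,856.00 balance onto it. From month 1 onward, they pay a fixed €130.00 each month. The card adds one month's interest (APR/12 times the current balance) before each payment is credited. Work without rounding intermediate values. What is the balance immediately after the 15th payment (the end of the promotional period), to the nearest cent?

€2,906.00

Promo months 1–15 at r₀ = 0%/12 = 0; months 16+ at r₁ = 23.6%/12 = 0.0196667.
After month 15 (no interest yet): B = €4,856.00 − 15·€130.00 = €2,906.00.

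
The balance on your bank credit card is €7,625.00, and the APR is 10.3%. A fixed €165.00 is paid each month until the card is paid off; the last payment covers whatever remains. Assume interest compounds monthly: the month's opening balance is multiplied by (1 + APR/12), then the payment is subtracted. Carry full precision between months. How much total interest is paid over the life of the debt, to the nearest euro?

€2,130

Monthly rate r = 10.3%/12 = 0.858333% = 0.00858333.
Payoff takes n = ⌈−ln(1 − rB₀/P)/ln(1+r)⌉ = ⌈59.118⌉ = 60 payments; the last is €19.55.
Total paid = 59·€165.00 + €19.55 = €9,754.55.
Total interest = total paid − principal = €9,754.55 − €7,625.00 = €2,129.55.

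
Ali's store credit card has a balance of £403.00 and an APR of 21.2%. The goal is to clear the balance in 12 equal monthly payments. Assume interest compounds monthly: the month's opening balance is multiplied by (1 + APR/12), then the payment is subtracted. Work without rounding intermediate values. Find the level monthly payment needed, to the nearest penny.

Monthly rate r = 21.2%/12 = 1.76667% = 0.0176667.
Level-payment amortization: P = B₀·r / (1 − (1+r)^(−n)) = 403.00·0.0176667 / (1 − 1.01767^(−12)).
Denominator 1 − (1+r)^(−12) = 0.189536604.
P = 7.11967 / 0.189536604 ≈ 37.56.

£37.56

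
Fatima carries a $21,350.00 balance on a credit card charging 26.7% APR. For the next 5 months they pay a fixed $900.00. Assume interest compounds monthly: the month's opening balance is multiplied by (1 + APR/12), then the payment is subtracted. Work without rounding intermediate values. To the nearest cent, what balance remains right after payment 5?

$19,128.51

Monthly rate r = 26.7%/12 = 2.225% = 0.02225.
Each month: B ← B·(1+r) − $900.00.
Month 1: interest $475.04; balance after payment $20,925.04.
Month 2: interest $465.58; balance after payment $20,490.62.
Month 3: interest $455.92; balance after payment $20,046.54.
Month 4: interest $446.04; balance after payment $19,592.57.
Month 5: interest $435.93; balance after payment $19,128.51.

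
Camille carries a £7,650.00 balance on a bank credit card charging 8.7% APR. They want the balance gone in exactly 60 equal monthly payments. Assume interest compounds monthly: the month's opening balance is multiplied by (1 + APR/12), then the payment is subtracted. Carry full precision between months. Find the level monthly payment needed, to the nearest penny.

Monthly rate r = 8.7%/12 = 0.725% = 0.00725.
Level-payment amortization: P = B₀·r / (1 − (1+r)^(−n)) = 7650.00·0.00725 / (1 − 1.00725^(−60)).
Denominator 1 − (1+r)^(−60) = 0.351718787.
P = 55.4625 / 0.351718787 ≈ 157.69.

£157.69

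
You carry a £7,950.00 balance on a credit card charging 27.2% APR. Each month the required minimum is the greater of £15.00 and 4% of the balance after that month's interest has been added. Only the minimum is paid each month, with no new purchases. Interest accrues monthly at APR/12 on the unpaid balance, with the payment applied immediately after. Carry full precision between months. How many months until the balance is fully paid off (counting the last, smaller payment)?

204 months

Monthly rate r = 27.2%/12 = 2.26667% = 0.0226667.
While 4% of the post-interest balance exceeds £15.00, each month B ← (B·(1+r))·(1 − 0.04), i.e. B shrinks by the factor (1+r)·0.96 = 0.98176.
This holds for months 1–168. Entering month 169 the balance is £360.80; 4% of the post-interest balance is now below £15.00, so the flat £15.00 minimum applies from here.
From month 169 a fixed £15.00 at rate r clears £360.80 in 36 more payments. Total: 168 + 36 = 204 months.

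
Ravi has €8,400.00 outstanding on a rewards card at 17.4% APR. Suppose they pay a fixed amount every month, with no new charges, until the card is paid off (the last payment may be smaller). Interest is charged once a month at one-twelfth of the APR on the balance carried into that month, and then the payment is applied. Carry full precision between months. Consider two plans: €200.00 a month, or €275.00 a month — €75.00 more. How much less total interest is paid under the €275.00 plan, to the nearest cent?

€1,870.28

Monthly rate r = 17.4%/12 = 1.45% = 0.0145.
At €200.00/mo: n = ⌈−ln(1 − rB₀/P)/ln(1+r)⌉ = 66 payments (last €46.32); total interest = total paid − €8,400.00 = €4,646.32.
At €275.00/mo: 41 payments (last €176.04); total interest €2,776.04.
Interest saved = €4,646.32 − €2,776.04 = €1,870.28.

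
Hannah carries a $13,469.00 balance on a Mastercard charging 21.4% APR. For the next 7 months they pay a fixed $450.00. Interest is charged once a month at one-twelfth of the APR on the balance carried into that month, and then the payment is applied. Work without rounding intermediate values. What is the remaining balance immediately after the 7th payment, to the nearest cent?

$11,919.43

Monthly rate r = 21.4%/12 = 1.78333% = 0.0178333.
Each month: B ← B·(1+r) − $450.00.
Month 1: interest $240.20; balance after payment $13,259.20.
Month 2: interest $236.46; balance after payment $13,045.65.
Month 3: interest $232.65; balance after payment $12,828.30.
Month 4: interest $228.77; balance after payment $12,607.07.
Month 5: interest $224.83; balance after payment $12,381.90.
Month 6: interest $220.81; balance after payment $12,152.71.
Month 7: interest $216.72; balance after payment $11,919.43.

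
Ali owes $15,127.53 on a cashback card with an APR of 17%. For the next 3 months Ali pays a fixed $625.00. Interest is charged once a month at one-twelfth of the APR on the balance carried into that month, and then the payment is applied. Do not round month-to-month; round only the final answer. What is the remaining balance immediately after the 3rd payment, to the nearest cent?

$13,877.91

Monthly rate r = 17%/12 = 1.41667% = 0.0141667.
Each month: B ← B·(1+r) − $625.00.
Month 1: interest $214.31; balance after payment $14,716.84.
Month 2: interest $208.49; balance after payment $14,300.33.
Month 3: interest $202.59; balance after payment $13,877.91.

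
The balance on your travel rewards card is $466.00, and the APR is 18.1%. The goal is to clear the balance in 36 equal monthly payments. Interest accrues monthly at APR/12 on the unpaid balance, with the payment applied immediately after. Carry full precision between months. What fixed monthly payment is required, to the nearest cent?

Monthly rate r = 18.1%/12 = 1.50833% = 0.0150833.
Level-payment amortization: P = B₀·r / (1 − (1+r)^(−n)) = 466.00·0.0150833 / (1 − 1.01508^(−36)).
Denominator 1 − (1+r)^(−36) = 0.41663697.
P = 7.02883 / 0.41663697 ≈ 16.87.

$16.87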